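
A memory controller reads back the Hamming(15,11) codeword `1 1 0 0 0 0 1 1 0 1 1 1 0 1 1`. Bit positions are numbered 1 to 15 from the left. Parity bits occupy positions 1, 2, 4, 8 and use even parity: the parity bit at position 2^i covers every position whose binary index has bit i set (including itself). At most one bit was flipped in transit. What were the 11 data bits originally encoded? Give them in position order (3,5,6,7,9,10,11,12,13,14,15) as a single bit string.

s1: b1⊕b3⊕b5⊕b7⊕b9⊕b11⊕b13⊕b15 = 1⊕0⊕0⊕1⊕0⊕1⊕0⊕1 = 0
s2: b2⊕b3⊕b6⊕b7⊕b10⊕b11⊕b14⊕b15 = 1⊕0⊕0⊕1⊕1⊕1⊕1⊕1 = 0
s4: b4⊕b5⊕b6⊕b7⊕b12⊕b13⊕b14⊕b15 = 0⊕0⊕0⊕1⊕1⊕0⊕1⊕1 = 0
s8: b8⊕b9⊕b10⊕b11⊕b12⊕b13⊕b14⊕b15 = 1⊕0⊕1⊕1⊕1⊕0⊕1⊕1 = 0
Syndrome (s8...s1) = 0000 → position 0 (no error).
No correction needed.
Data bits at positions 3,5,6,7,9,10,11,12,13,14,15: 00010111011

00010111011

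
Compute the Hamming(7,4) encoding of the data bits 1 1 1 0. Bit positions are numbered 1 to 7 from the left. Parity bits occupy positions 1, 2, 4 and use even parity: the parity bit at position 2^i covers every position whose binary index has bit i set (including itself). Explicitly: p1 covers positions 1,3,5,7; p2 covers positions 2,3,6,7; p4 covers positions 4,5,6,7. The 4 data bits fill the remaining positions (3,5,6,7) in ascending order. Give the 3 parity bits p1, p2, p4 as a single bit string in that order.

000

Place data bits at non-power-of-two positions: b3=1, b5=1, b6=1, b7=0.
p1 = XOR of data positions {3,5,7} = 1⊕1⊕0 = 0
p2 = XOR of data positions {3,6,7} = 1⊕1⊕0 = 0
p4 = XOR of data positions {5,6,7} = 1⊕1⊕0 = 0
Parity bits p1,p2,p4 = 000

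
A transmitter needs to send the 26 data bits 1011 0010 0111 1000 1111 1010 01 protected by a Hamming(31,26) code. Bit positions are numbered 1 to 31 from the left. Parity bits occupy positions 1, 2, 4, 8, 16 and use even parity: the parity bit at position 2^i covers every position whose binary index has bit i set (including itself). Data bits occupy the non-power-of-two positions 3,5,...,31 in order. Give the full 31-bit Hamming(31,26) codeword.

Place data bits at non-power-of-two positions: b3=1, b5=0, b6=1, b7=1, b9=0, b10=0, b11=1, b12=0, b13=0, b14=1, b15=1, b17=1, b18=1, b19=0, b20=0, b21=0, b22=1, b23=1, b24=1, b25=1, b26=1, b27=0, b28=1, b29=0, b30=0, b31=1.
p1 = XOR of data positions {3,5,7,9,11,13,15,17,19,21,23,25,27,29,31} = 1⊕0⊕1⊕0⊕1⊕0⊕1⊕1⊕0⊕0⊕1⊕1⊕0⊕0⊕1 = 0
p2 = XOR of data positions {3,6,7,10,11,14,15,18,19,22,23,26,27,30,31} = 1⊕1⊕1⊕0⊕1⊕1⊕1⊕1⊕0⊕1⊕1⊕1⊕0⊕0⊕1 = 1
p4 = XOR of data positions {5,6,7,12,13,14,15,20,21,22,23,28,29,30,31} = 0⊕1⊕1⊕0⊕0⊕1⊕1⊕0⊕0⊕1⊕1⊕1⊕0⊕0⊕1 = 0
p8 = XOR of data positions {9,10,11,12,13,14,15,24,25,26,27,28,29,30,31} = 0⊕0⊕1⊕0⊕0⊕1⊕1⊕1⊕1⊕1⊕0⊕1⊕0⊕0⊕1 = 0
p16 = XOR of data positions {17,18,19,20,21,22,23,24,25,26,27,28,29,30,31} = 1⊕1⊕0⊕0⊕0⊕1⊕1⊕1⊕1⊕1⊕0⊕1⊕0⊕0⊕1 = 1
Codeword b1..b31 = 0110011000100111110001111101001

0110011000100111110001111101001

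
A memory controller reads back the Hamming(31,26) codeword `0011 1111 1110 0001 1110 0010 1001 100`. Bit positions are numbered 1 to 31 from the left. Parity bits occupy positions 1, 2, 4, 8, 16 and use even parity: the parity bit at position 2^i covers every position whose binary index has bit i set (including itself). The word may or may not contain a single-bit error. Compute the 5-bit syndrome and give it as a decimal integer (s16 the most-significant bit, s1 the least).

12

s1: b1⊕b3⊕b5⊕b7⊕b9⊕b11⊕b13⊕b15⊕b17⊕b19⊕b21⊕b23⊕b25⊕b27⊕b29⊕b31 = 0⊕1⊕1⊕1⊕1⊕1⊕0⊕0⊕1⊕1⊕0⊕1⊕1⊕0⊕1⊕0 = 0
s2: b2⊕b3⊕b6⊕b7⊕b10⊕b11⊕b14⊕b15⊕b18⊕b19⊕b22⊕b23⊕b26⊕b27⊕b30⊕b31 = 0⊕1⊕1⊕1⊕1⊕1⊕0⊕0⊕1⊕1⊕0⊕1⊕0⊕0⊕0⊕0 = 0
s4: b4⊕b5⊕b6⊕b7⊕b12⊕b13⊕b14⊕b15⊕b20⊕b21⊕b22⊕b23⊕b28⊕b29⊕b30⊕b31 = 1⊕1⊕1⊕1⊕0⊕0⊕0⊕0⊕0⊕0⊕0⊕1⊕1⊕1⊕0⊕0 = 1
s8: b8⊕b9⊕b10⊕b11⊕b12⊕b13⊕b14⊕b15⊕b24⊕b25⊕b26⊕b27⊕b28⊕b29⊕b30⊕b31 = 1⊕1⊕1⊕1⊕0⊕0⊕0⊕0⊕0⊕1⊕0⊕0⊕1⊕1⊕0⊕0 = 1
s16: b16⊕b17⊕b18⊕b19⊕b20⊕b21⊕b22⊕b23⊕b24⊕b25⊕b26⊕b27⊕b28⊕b29⊕b30⊕b31 = 1⊕1⊕1⊕1⊕0⊕0⊕0⊕1⊕0⊕1⊕0⊕0⊕1⊕1⊕0⊕0 = 0
Syndrome (s16...s1) = 01100 → position 12.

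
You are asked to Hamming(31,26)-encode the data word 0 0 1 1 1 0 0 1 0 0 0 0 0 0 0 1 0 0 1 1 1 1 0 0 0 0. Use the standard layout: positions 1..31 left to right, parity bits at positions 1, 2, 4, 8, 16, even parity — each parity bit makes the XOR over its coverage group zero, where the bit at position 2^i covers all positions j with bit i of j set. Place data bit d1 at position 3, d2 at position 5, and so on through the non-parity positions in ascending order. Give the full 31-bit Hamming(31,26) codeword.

1000011010010001000010011110000

Place data bits at non-power-of-two positions: b3=0, b5=0, b6=1, b7=1, b9=1, b10=0, b11=0, b12=1, b13=0, b14=0, b15=0, b17=0, b18=0, b19=0, b20=0, b21=1, b22=0, b23=0, b24=1, b25=1, b26=1, b27=1, b28=0, b29=0, b30=0, b31=0.
p1 = XOR of data positions {3,5,7,9,11,13,15,17,19,21,23,25,27,29,31} = 0⊕0⊕1⊕1⊕0⊕0⊕0⊕0⊕0⊕1⊕0⊕1⊕1⊕0⊕0 = 1
p2 = XOR of data positions {3,6,7,10,11,14,15,18,19,22,23,26,27,30,31} = 0⊕1⊕1⊕0⊕0⊕0⊕0⊕0⊕0⊕0⊕0⊕1⊕1⊕0⊕0 = 0
p4 = XOR of data positions {5,6,7,12,13,14,15,20,21,22,23,28,29,30,31} = 0⊕1⊕1⊕1⊕0⊕0⊕0⊕0⊕1⊕0⊕0⊕0⊕0⊕0⊕0 = 0
p8 = XOR of data positions {9,10,11,12,13,14,15,24,25,26,27,28,29,30,31} = 1⊕0⊕0⊕1⊕0⊕0⊕0⊕1⊕1⊕1⊕1⊕0⊕0⊕0⊕0 = 0
p16 = XOR of data positions {17,18,19,20,21,22,23,24,25,26,27,28,29,30,31} = 0⊕0⊕0⊕0⊕1⊕0⊕0⊕1⊕1⊕1⊕1⊕0⊕0⊕0⊕0 = 1
Codeword b1..b31 = 1000011010010001000010011110000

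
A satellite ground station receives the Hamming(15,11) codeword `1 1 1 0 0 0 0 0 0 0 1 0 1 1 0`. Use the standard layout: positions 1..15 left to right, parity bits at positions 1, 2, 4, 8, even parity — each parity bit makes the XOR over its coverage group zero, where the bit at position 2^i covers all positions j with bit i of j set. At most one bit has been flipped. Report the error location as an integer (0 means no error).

8

s1: b1⊕b3⊕b5⊕b7⊕b9⊕b11⊕b13⊕b15 = 1⊕1⊕0⊕0⊕0⊕1⊕1⊕0 = 0
s2: b2⊕b3⊕b6⊕b7⊕b10⊕b11⊕b14⊕b15 = 1⊕1⊕0⊕0⊕0⊕1⊕1⊕0 = 0
s4: b4⊕b5⊕b6⊕b7⊕b12⊕b13⊕b14⊕b15 = 0⊕0⊕0⊕0⊕0⊕1⊕1⊕0 = 0
s8: b8⊕b9⊕b10⊕b11⊕b12⊕b13⊕b14⊕b15 = 0⊕0⊕0⊕1⊕0⊕1⊕1⊕0 = 1
Syndrome (s8...s1) = 1000 → position 8.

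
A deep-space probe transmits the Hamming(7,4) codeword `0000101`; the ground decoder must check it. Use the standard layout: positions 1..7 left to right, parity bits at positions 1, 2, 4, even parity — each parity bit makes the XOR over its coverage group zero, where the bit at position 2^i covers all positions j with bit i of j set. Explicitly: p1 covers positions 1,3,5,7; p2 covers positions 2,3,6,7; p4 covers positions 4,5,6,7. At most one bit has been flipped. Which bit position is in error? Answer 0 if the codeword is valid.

2

s1: b1⊕b3⊕b5⊕b7 = 0⊕0⊕1⊕1 = 0
s2: b2⊕b3⊕b6⊕b7 = 0⊕0⊕0⊕1 = 1
s4: b4⊕b5⊕b6⊕b7 = 0⊕1⊕0⊕1 = 0
Syndrome (s4...s1) = 010 → position 2.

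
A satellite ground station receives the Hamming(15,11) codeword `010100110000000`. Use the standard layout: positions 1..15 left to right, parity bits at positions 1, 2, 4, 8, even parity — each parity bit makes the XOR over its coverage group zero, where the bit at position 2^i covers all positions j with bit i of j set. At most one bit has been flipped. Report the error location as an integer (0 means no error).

s1: b1⊕b3⊕b5⊕b7⊕b9⊕b11⊕b13⊕b15 = 0⊕0⊕0⊕1⊕0⊕0⊕0⊕0 = 1
s2: b2⊕b3⊕b6⊕b7⊕b10⊕b11⊕b14⊕b15 = 1⊕0⊕0⊕1⊕0⊕0⊕0⊕0 = 0
s4: b4⊕b5⊕b6⊕b7⊕b12⊕b13⊕b14⊕b15 = 1⊕0⊕0⊕1⊕0⊕0⊕0⊕0 = 0
s8: b8⊕b9⊕b10⊕b11⊕b12⊕b13⊕b14⊕b15 = 1⊕0⊕0⊕0⊕0⊕0⊕0⊕0 = 1
Syndrome (s8...s1) = 1001 → position 9.

9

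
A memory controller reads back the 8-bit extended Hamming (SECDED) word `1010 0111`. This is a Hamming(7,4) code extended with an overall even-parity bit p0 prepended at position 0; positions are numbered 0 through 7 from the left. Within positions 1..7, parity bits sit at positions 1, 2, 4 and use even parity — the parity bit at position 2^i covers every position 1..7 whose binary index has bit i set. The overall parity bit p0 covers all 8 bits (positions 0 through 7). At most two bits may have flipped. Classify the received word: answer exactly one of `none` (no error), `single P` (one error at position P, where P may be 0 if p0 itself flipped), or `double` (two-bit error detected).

s1: b1⊕b3⊕b5⊕b7 = 0⊕0⊕1⊕1 = 0
s2: b2⊕b3⊕b6⊕b7 = 1⊕0⊕1⊕1 = 1
s4: b4⊕b5⊕b6⊕b7 = 0⊕1⊕1⊕1 = 1
Syndrome (s4...s1) = 110 → position 6.
Overall parity (XOR of all 8 bits, including p0): 1⊕0⊕1⊕0⊕0⊕1⊕1⊕1 = 1
Overall=1, syndrome position=6 → single-bit error at position 6.

single 6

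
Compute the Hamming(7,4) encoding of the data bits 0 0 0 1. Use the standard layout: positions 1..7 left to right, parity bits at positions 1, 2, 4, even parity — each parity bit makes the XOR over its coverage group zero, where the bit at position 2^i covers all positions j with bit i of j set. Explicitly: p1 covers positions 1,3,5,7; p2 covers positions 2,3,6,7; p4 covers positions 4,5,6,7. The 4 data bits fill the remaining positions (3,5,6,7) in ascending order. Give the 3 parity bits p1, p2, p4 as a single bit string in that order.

Place data bits at non-power-of-two positions: b3=0, b5=0, b6=0, b7=1.
p1 = XOR of data positions {3,5,7} = 0⊕0⊕1 = 1
p2 = XOR of data positions {3,6,7} = 0⊕0⊕1 = 1
p4 = XOR of data positions {5,6,7} = 0⊕0⊕1 = 1
Parity bits p1,p2,p4 = 111

111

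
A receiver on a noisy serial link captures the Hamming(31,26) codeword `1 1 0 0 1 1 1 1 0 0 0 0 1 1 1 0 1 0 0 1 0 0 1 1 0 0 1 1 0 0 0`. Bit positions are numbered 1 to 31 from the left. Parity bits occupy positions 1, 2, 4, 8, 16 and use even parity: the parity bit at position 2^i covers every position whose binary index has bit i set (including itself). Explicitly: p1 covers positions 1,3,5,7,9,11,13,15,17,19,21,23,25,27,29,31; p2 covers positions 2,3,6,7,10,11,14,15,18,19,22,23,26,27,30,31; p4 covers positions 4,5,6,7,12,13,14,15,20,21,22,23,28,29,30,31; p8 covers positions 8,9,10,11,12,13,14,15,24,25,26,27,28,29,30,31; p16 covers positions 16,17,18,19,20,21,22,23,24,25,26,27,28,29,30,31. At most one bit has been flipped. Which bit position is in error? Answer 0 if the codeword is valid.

s1: b1⊕b3⊕b5⊕b7⊕b9⊕b11⊕b13⊕b15⊕b17⊕b19⊕b21⊕b23⊕b25⊕b27⊕b29⊕b31 = 1⊕0⊕1⊕1⊕0⊕0⊕1⊕1⊕1⊕0⊕0⊕1⊕0⊕1⊕0⊕0 = 0
s2: b2⊕b3⊕b6⊕b7⊕b10⊕b11⊕b14⊕b15⊕b18⊕b19⊕b22⊕b23⊕b26⊕b27⊕b30⊕b31 = 1⊕0⊕1⊕1⊕0⊕0⊕1⊕1⊕0⊕0⊕0⊕1⊕0⊕1⊕0⊕0 = 1
s4: b4⊕b5⊕b6⊕b7⊕b12⊕b13⊕b14⊕b15⊕b20⊕b21⊕b22⊕b23⊕b28⊕b29⊕b30⊕b31 = 0⊕1⊕1⊕1⊕0⊕1⊕1⊕1⊕1⊕0⊕0⊕1⊕1⊕0⊕0⊕0 = 1
s8: b8⊕b9⊕b10⊕b11⊕b12⊕b13⊕b14⊕b15⊕b24⊕b25⊕b26⊕b27⊕b28⊕b29⊕b30⊕b31 = 1⊕0⊕0⊕0⊕0⊕1⊕1⊕1⊕1⊕0⊕0⊕1⊕1⊕0⊕0⊕0 = 1
s16: b16⊕b17⊕b18⊕b19⊕b20⊕b21⊕b22⊕b23⊕b24⊕b25⊕b26⊕b27⊕b28⊕b29⊕b30⊕b31 = 0⊕1⊕0⊕0⊕1⊕0⊕0⊕1⊕1⊕0⊕0⊕1⊕1⊕0⊕0⊕0 = 0
Syndrome (s16...s1) = 01110 → position 14.

14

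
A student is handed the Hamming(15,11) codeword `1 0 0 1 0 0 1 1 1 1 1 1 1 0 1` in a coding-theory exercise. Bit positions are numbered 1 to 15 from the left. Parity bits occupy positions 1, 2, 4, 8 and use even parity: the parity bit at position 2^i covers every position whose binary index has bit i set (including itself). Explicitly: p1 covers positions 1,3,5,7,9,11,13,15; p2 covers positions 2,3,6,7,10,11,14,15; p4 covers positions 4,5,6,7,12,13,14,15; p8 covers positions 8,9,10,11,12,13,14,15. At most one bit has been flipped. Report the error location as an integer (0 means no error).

12

s1: b1⊕b3⊕b5⊕b7⊕b9⊕b11⊕b13⊕b15 = 1⊕0⊕0⊕1⊕1⊕1⊕1⊕1 = 0
s2: b2⊕b3⊕b6⊕b7⊕b10⊕b11⊕b14⊕b15 = 0⊕0⊕0⊕1⊕1⊕1⊕0⊕1 = 0
s4: b4⊕b5⊕b6⊕b7⊕b12⊕b13⊕b14⊕b15 = 1⊕0⊕0⊕1⊕1⊕1⊕0⊕1 = 1
s8: b8⊕b9⊕b10⊕b11⊕b12⊕b13⊕b14⊕b15 = 1⊕1⊕1⊕1⊕1⊕1⊕0⊕1 = 1
Syndrome (s8...s1) = 1100 → position 12.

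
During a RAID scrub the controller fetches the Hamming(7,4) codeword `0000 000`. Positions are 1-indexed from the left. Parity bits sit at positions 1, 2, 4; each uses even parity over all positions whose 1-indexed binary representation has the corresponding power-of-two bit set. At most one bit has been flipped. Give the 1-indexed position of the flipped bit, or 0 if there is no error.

0

s1: b1⊕b3⊕b5⊕b7 = 0⊕0⊕0⊕0 = 0
s2: b2⊕b3⊕b6⊕b7 = 0⊕0⊕0⊕0 = 0
s4: b4⊕b5⊕b6⊕b7 = 0⊕0⊕0⊕0 = 0
Syndrome (s4...s1) = 000 → position 0 (no error).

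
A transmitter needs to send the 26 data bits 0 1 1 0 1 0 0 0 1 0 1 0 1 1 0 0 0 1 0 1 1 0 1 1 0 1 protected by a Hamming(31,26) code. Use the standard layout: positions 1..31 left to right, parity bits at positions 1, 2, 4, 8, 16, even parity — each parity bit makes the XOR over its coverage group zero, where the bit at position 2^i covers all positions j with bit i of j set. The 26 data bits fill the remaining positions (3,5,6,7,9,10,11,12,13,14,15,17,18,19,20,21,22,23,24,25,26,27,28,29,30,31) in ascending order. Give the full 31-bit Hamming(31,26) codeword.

Place data bits at non-power-of-two positions: b3=0, b5=1, b6=1, b7=0, b9=1, b10=0, b11=0, b12=0, b13=1, b14=0, b15=1, b17=0, b18=1, b19=1, b20=0, b21=0, b22=0, b23=1, b24=0, b25=1, b26=1, b27=0, b28=1, b29=1, b30=0, b31=1.
p1 = XOR of data positions {3,5,7,9,11,13,15,17,19,21,23,25,27,29,31} = 0⊕1⊕0⊕1⊕0⊕1⊕1⊕0⊕1⊕0⊕1⊕1⊕0⊕1⊕1 = 1
p2 = XOR of data positions {3,6,7,10,11,14,15,18,19,22,23,26,27,30,31} = 0⊕1⊕0⊕0⊕0⊕0⊕1⊕1⊕1⊕0⊕1⊕1⊕0⊕0⊕1 = 1
p4 = XOR of data positions {5,6,7,12,13,14,15,20,21,22,23,28,29,30,31} = 1⊕1⊕0⊕0⊕1⊕0⊕1⊕0⊕0⊕0⊕1⊕1⊕1⊕0⊕1 = 0
p8 = XOR of data positions {9,10,11,12,13,14,15,24,25,26,27,28,29,30,31} = 1⊕0⊕0⊕0⊕1⊕0⊕1⊕0⊕1⊕1⊕0⊕1⊕1⊕0⊕1 = 0
p16 = XOR of data positions {17,18,19,20,21,22,23,24,25,26,27,28,29,30,31} = 0⊕1⊕1⊕0⊕0⊕0⊕1⊕0⊕1⊕1⊕0⊕1⊕1⊕0⊕1 = 0
Codeword b1..b31 = 1100110010001010011000101101101

1100110010001010011000101101101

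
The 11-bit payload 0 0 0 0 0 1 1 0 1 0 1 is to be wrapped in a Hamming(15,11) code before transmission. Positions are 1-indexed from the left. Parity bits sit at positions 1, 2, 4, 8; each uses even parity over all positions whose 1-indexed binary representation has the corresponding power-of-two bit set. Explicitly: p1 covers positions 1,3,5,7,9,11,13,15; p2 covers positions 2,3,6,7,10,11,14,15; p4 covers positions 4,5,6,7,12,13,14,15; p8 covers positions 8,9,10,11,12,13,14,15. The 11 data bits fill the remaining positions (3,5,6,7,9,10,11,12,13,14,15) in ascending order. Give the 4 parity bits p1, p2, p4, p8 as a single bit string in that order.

1100

Place data bits at non-power-of-two positions: b3=0, b5=0, b6=0, b7=0, b9=0, b10=1, b11=1, b12=0, b13=1, b14=0, b15=1.
p1 = XOR of data positions {3,5,7,9,11,13,15} = 0⊕0⊕0⊕0⊕1⊕1⊕1 = 1
p2 = XOR of data positions {3,6,7,10,11,14,15} = 0⊕0⊕0⊕1⊕1⊕0⊕1 = 1
p4 = XOR of data positions {5,6,7,12,13,14,15} = 0⊕0⊕0⊕0⊕1⊕0⊕1 = 0
p8 = XOR of data positions {9,10,11,12,13,14,15} = 0⊕1⊕1⊕0⊕1⊕0⊕1 = 0
Parity bits p1,p2,p4,p8 = 1100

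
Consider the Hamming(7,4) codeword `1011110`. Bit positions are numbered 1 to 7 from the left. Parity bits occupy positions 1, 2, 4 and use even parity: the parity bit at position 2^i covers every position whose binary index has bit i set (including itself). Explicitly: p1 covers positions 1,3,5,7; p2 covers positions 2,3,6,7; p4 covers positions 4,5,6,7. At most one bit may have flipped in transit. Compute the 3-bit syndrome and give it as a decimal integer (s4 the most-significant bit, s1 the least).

s1: b1⊕b3⊕b5⊕b7 = 1⊕1⊕1⊕0 = 1
s2: b2⊕b3⊕b6⊕b7 = 0⊕1⊕1⊕0 = 0
s4: b4⊕b5⊕b6⊕b7 = 1⊕1⊕1⊕0 = 1
Syndrome (s4...s1) = 101 → position 5.

5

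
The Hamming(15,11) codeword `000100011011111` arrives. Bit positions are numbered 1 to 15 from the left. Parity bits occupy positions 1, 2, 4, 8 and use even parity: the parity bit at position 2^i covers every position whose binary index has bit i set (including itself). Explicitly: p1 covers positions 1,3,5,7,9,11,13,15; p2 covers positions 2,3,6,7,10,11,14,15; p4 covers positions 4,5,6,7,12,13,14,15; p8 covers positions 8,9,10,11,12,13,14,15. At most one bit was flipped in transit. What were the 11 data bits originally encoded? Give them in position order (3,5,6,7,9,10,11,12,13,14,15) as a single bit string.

00001011101

s1: b1⊕b3⊕b5⊕b7⊕b9⊕b11⊕b13⊕b15 = 0⊕0⊕0⊕0⊕1⊕1⊕1⊕1 = 0
s2: b2⊕b3⊕b6⊕b7⊕b10⊕b11⊕b14⊕b15 = 0⊕0⊕0⊕0⊕0⊕1⊕1⊕1 = 1
s4: b4⊕b5⊕b6⊕b7⊕b12⊕b13⊕b14⊕b15 = 1⊕0⊕0⊕0⊕1⊕1⊕1⊕1 = 1
s8: b8⊕b9⊕b10⊕b11⊕b12⊕b13⊕b14⊕b15 = 1⊕1⊕0⊕1⊕1⊕1⊕1⊕1 = 1
Syndrome (s8...s1) = 1110 → position 14.
Flip bit 14: corrected codeword = 000100011011101
Data bits at positions 3,5,6,7,9,10,11,12,13,14,15: 00001011101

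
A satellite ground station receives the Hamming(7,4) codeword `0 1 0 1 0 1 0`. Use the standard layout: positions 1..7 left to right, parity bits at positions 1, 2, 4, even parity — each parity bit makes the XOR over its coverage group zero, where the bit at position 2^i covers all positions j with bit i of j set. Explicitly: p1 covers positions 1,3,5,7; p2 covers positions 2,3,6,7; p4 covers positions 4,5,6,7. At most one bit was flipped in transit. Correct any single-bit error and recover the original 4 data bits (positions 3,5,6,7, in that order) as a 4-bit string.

s1: b1⊕b3⊕b5⊕b7 = 0⊕0⊕0⊕0 = 0
s2: b2⊕b3⊕b6⊕b7 = 1⊕0⊕1⊕0 = 0
s4: b4⊕b5⊕b6⊕b7 = 1⊕0⊕1⊕0 = 0
Syndrome (s4...s1) = 000 → position 0 (no error).
No correction needed.
Data bits at positions 3,5,6,7: 0010

0010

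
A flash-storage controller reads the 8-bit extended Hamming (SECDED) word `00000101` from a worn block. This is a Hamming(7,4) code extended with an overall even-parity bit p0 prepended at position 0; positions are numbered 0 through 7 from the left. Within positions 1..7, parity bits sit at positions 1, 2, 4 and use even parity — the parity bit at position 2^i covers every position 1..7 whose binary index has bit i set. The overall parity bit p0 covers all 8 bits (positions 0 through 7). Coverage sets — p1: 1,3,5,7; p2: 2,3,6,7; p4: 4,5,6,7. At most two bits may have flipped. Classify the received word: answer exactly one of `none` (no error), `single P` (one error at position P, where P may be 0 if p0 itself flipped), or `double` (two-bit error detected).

s1: b1⊕b3⊕b5⊕b7 = 0⊕0⊕1⊕1 = 0
s2: b2⊕b3⊕b6⊕b7 = 0⊕0⊕0⊕1 = 1
s4: b4⊕b5⊕b6⊕b7 = 0⊕1⊕0⊕1 = 0
Syndrome (s4...s1) = 010 → position 2.
Overall parity (XOR of all 8 bits, including p0): 0⊕0⊕0⊕0⊕0⊕1⊕0⊕1 = 0
Overall=0, syndrome position=2 → double-bit error detected (uncorrectable).

double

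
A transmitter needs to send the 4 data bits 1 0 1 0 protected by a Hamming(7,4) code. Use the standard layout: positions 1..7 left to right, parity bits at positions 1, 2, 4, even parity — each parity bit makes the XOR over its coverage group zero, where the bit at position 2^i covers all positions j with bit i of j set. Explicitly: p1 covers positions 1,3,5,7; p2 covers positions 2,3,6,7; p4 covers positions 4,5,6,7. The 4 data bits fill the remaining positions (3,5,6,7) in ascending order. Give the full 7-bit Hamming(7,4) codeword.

1011010

Place data bits at non-power-of-two positions: b3=1, b5=0, b6=1, b7=0.
p1 = XOR of data positions {3,5,7} = 1⊕0⊕0 = 1
p2 = XOR of data positions {3,6,7} = 1⊕1⊕0 = 0
p4 = XOR of data positions {5,6,7} = 0⊕1⊕0 = 1
Codeword b1..b7 = 1011010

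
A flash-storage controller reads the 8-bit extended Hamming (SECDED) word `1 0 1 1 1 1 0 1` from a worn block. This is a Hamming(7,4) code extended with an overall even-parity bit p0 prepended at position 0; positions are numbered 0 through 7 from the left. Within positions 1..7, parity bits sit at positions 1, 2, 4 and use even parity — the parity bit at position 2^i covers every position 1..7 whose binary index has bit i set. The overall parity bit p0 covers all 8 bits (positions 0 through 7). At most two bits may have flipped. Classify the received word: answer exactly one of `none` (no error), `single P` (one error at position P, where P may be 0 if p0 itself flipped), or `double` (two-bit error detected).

double

s1: b1⊕b3⊕b5⊕b7 = 0⊕1⊕1⊕1 = 1
s2: b2⊕b3⊕b6⊕b7 = 1⊕1⊕0⊕1 = 1
s4: b4⊕b5⊕b6⊕b7 = 1⊕1⊕0⊕1 = 1
Syndrome (s4...s1) = 111 → position 7.
Overall parity (XOR of all 8 bits, including p0): 1⊕0⊕1⊕1⊕1⊕1⊕0⊕1 = 0
Overall=0, syndrome position=7 → double-bit error detected (uncorrectable).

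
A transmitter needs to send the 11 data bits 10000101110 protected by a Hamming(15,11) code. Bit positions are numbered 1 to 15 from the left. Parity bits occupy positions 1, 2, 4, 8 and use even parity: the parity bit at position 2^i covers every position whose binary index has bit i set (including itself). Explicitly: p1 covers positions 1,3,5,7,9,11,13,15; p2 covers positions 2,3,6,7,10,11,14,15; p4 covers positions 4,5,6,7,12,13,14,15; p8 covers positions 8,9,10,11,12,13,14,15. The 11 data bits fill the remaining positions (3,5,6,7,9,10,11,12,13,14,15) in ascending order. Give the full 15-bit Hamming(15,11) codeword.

011100000101110

Place data bits at non-power-of-two positions: b3=1, b5=0, b6=0, b7=0, b9=0, b10=1, b11=0, b12=1, b13=1, b14=1, b15=0.
p1 = XOR of data positions {3,5,7,9,11,13,15} = 1⊕0⊕0⊕0⊕0⊕1⊕0 = 0
p2 = XOR of data positions {3,6,7,10,11,14,15} = 1⊕0⊕0⊕1⊕0⊕1⊕0 = 1
p4 = XOR of data positions {5,6,7,12,13,14,15} = 0⊕0⊕0⊕1⊕1⊕1⊕0 = 1
p8 = XOR of data positions {9,10,11,12,13,14,15} = 0⊕1⊕0⊕1⊕1⊕1⊕0 = 0
Codeword b1..b15 = 011100000101110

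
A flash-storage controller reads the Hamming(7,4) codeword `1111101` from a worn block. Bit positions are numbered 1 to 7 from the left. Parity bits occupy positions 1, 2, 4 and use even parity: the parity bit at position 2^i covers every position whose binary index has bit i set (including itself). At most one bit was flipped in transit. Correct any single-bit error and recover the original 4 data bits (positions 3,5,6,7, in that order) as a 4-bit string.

1111

s1: b1⊕b3⊕b5⊕b7 = 1⊕1⊕1⊕1 = 0
s2: b2⊕b3⊕b6⊕b7 = 1⊕1⊕0⊕1 = 1
s4: b4⊕b5⊕b6⊕b7 = 1⊕1⊕0⊕1 = 1
Syndrome (s4...s1) = 110 → position 6.
Flip bit 6: corrected codeword = 1111111
Data bits at positions 3,5,6,7: 1111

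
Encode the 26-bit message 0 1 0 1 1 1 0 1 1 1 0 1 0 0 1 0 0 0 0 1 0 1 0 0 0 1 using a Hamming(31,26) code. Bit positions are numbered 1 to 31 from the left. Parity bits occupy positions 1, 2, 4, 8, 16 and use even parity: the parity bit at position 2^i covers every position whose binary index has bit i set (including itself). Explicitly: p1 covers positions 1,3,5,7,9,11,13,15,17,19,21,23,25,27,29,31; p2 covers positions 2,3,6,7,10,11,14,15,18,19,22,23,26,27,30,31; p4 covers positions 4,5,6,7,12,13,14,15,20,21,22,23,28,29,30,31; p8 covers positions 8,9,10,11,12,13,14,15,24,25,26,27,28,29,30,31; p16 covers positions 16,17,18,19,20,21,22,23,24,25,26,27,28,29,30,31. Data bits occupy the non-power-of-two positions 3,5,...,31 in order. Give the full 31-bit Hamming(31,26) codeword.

Place data bits at non-power-of-two positions: b3=0, b5=1, b6=0, b7=1, b9=1, b10=1, b11=0, b12=1, b13=1, b14=1, b15=0, b17=1, b18=0, b19=0, b20=1, b21=0, b22=0, b23=0, b24=0, b25=1, b26=0, b27=1, b28=0, b29=0, b30=0, b31=1.
p1 = XOR of data positions {3,5,7,9,11,13,15,17,19,21,23,25,27,29,31} = 0⊕1⊕1⊕1⊕0⊕1⊕0⊕1⊕0⊕0⊕0⊕1⊕1⊕0⊕1 = 0
p2 = XOR of data positions {3,6,7,10,11,14,15,18,19,22,23,26,27,30,31} = 0⊕0⊕1⊕1⊕0⊕1⊕0⊕0⊕0⊕0⊕0⊕0⊕1⊕0⊕1 = 1
p4 = XOR of data positions {5,6,7,12,13,14,15,20,21,22,23,28,29,30,31} = 1⊕0⊕1⊕1⊕1⊕1⊕0⊕1⊕0⊕0⊕0⊕0⊕0⊕0⊕1 = 1
p8 = XOR of data positions {9,10,11,12,13,14,15,24,25,26,27,28,29,30,31} = 1⊕1⊕0⊕1⊕1⊕1⊕0⊕0⊕1⊕0⊕1⊕0⊕0⊕0⊕1 = 0
p16 = XOR of data positions {17,18,19,20,21,22,23,24,25,26,27,28,29,30,31} = 1⊕0⊕0⊕1⊕0⊕0⊕0⊕0⊕1⊕0⊕1⊕0⊕0⊕0⊕1 = 1
Codeword b1..b31 = 0101101011011101100100001010001

0101101011011101100100001010001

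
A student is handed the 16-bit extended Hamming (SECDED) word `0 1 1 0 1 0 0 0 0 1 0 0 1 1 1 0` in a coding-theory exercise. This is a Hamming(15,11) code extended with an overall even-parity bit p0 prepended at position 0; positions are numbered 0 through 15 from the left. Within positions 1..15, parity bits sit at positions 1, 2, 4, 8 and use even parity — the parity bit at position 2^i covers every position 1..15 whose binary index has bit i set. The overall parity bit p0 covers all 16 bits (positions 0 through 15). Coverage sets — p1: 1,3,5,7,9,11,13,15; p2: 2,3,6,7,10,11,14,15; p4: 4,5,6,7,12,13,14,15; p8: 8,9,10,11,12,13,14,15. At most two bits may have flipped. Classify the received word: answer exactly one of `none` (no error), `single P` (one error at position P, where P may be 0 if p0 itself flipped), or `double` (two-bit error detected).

single 1

s1: b1⊕b3⊕b5⊕b7⊕b9⊕b11⊕b13⊕b15 = 1⊕0⊕0⊕0⊕1⊕0⊕1⊕0 = 1
s2: b2⊕b3⊕b6⊕b7⊕b10⊕b11⊕b14⊕b15 = 1⊕0⊕0⊕0⊕0⊕0⊕1⊕0 = 0
s4: b4⊕b5⊕b6⊕b7⊕b12⊕b13⊕b14⊕b15 = 1⊕0⊕0⊕0⊕1⊕1⊕1⊕0 = 0
s8: b8⊕b9⊕b10⊕b11⊕b12⊕b13⊕b14⊕b15 = 0⊕1⊕0⊕0⊕1⊕1⊕1⊕0 = 0
Syndrome (s8...s1) = 0001 → position 1.
Overall parity (XOR of all 16 bits, including p0): 0⊕1⊕1⊕0⊕1⊕0⊕0⊕0⊕0⊕1⊕0⊕0⊕1⊕1⊕1⊕0 = 1
Overall=1, syndrome position=1 → single-bit error at position 1.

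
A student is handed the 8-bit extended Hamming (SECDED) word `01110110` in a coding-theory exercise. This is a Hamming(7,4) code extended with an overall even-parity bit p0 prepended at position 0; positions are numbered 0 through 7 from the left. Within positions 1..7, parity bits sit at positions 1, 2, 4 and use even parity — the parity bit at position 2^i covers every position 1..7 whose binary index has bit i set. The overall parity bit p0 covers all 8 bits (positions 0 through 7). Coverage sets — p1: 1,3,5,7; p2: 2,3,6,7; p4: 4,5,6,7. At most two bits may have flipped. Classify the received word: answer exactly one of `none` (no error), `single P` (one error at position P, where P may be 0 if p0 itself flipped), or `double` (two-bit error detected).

single 3

s1: b1⊕b3⊕b5⊕b7 = 1⊕1⊕1⊕0 = 1
s2: b2⊕b3⊕b6⊕b7 = 1⊕1⊕1⊕0 = 1
s4: b4⊕b5⊕b6⊕b7 = 0⊕1⊕1⊕0 = 0
Syndrome (s4...s1) = 011 → position 3.
Overall parity (XOR of all 8 bits, including p0): 0⊕1⊕1⊕1⊕0⊕1⊕1⊕0 = 1
Overall=1, syndrome position=3 → single-bit error at position 3.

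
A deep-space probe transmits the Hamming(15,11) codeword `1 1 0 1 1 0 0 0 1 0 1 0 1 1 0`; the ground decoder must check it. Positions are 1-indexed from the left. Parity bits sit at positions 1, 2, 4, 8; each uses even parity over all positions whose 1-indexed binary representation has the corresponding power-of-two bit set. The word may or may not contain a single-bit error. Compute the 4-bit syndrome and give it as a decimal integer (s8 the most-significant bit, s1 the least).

s1: b1⊕b3⊕b5⊕b7⊕b9⊕b11⊕b13⊕b15 = 1⊕0⊕1⊕0⊕1⊕1⊕1⊕0 = 1
s2: b2⊕b3⊕b6⊕b7⊕b10⊕b11⊕b14⊕b15 = 1⊕0⊕0⊕0⊕0⊕1⊕1⊕0 = 1
s4: b4⊕b5⊕b6⊕b7⊕b12⊕b13⊕b14⊕b15 = 1⊕1⊕0⊕0⊕0⊕1⊕1⊕0 = 0
s8: b8⊕b9⊕b10⊕b11⊕b12⊕b13⊕b14⊕b15 = 0⊕1⊕0⊕1⊕0⊕1⊕1⊕0 = 0
Syndrome (s8...s1) = 0011 → position 3.

3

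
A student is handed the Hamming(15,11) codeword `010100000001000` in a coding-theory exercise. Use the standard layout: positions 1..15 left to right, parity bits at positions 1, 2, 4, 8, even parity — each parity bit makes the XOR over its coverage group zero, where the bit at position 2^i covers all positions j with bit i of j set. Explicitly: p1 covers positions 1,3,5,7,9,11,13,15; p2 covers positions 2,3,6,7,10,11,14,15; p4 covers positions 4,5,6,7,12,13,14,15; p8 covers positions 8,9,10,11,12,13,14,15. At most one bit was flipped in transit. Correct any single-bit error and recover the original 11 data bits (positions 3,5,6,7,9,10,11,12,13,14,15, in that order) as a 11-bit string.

00000101000

s1: b1⊕b3⊕b5⊕b7⊕b9⊕b11⊕b13⊕b15 = 0⊕0⊕0⊕0⊕0⊕0⊕0⊕0 = 0
s2: b2⊕b3⊕b6⊕b7⊕b10⊕b11⊕b14⊕b15 = 1⊕0⊕0⊕0⊕0⊕0⊕0⊕0 = 1
s4: b4⊕b5⊕b6⊕b7⊕b12⊕b13⊕b14⊕b15 = 1⊕0⊕0⊕0⊕1⊕0⊕0⊕0 = 0
s8: b8⊕b9⊕b10⊕b11⊕b12⊕b13⊕b14⊕b15 = 0⊕0⊕0⊕0⊕1⊕0⊕0⊕0 = 1
Syndrome (s8...s1) = 1010 → position 10.
Flip bit 10: corrected codeword = 010100000101000
Data bits at positions 3,5,6,7,9,10,11,12,13,14,15: 00000101000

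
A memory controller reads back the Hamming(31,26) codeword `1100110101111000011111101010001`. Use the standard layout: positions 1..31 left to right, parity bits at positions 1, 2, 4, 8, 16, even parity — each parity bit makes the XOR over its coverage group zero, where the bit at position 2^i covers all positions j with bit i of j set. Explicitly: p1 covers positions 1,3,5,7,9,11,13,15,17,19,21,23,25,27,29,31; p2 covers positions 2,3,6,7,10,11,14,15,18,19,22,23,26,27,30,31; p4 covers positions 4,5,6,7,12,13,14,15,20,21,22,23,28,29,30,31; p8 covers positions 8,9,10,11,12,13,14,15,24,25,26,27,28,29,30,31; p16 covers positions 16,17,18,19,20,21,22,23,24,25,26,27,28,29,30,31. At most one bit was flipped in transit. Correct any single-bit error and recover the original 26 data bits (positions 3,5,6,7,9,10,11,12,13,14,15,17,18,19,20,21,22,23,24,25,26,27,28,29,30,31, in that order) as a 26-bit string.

s1: b1⊕b3⊕b5⊕b7⊕b9⊕b11⊕b13⊕b15⊕b17⊕b19⊕b21⊕b23⊕b25⊕b27⊕b29⊕b31 = 1⊕0⊕1⊕0⊕0⊕1⊕1⊕0⊕0⊕1⊕1⊕1⊕1⊕1⊕0⊕1 = 0
s2: b2⊕b3⊕b6⊕b7⊕b10⊕b11⊕b14⊕b15⊕b18⊕b19⊕b22⊕b23⊕b26⊕b27⊕b30⊕b31 = 1⊕0⊕1⊕0⊕1⊕1⊕0⊕0⊕1⊕1⊕1⊕1⊕0⊕1⊕0⊕1 = 0
s4: b4⊕b5⊕b6⊕b7⊕b12⊕b13⊕b14⊕b15⊕b20⊕b21⊕b22⊕b23⊕b28⊕b29⊕b30⊕b31 = 0⊕1⊕1⊕0⊕1⊕1⊕0⊕0⊕1⊕1⊕1⊕1⊕0⊕0⊕0⊕1 = 1
s8: b8⊕b9⊕b10⊕b11⊕b12⊕b13⊕b14⊕b15⊕b24⊕b25⊕b26⊕b27⊕b28⊕b29⊕b30⊕b31 = 1⊕0⊕1⊕1⊕1⊕1⊕0⊕0⊕0⊕1⊕0⊕1⊕0⊕0⊕0⊕1 = 0
s16: b16⊕b17⊕b18⊕b19⊕b20⊕b21⊕b22⊕b23⊕b24⊕b25⊕b26⊕b27⊕b28⊕b29⊕b30⊕b31 = 0⊕0⊕1⊕1⊕1⊕1⊕1⊕1⊕0⊕1⊕0⊕1⊕0⊕0⊕0⊕1 = 1
Syndrome (s16...s1) = 10100 → position 20.
Flip bit 20: corrected codeword = 1100110101111000011011101010001
Data bits at positions 3,5,6,7,9,10,11,12,13,14,15,17,18,19,20,21,22,23,24,25,26,27,28,29,30,31: 01100111100011011101010001

01100111100011011101010001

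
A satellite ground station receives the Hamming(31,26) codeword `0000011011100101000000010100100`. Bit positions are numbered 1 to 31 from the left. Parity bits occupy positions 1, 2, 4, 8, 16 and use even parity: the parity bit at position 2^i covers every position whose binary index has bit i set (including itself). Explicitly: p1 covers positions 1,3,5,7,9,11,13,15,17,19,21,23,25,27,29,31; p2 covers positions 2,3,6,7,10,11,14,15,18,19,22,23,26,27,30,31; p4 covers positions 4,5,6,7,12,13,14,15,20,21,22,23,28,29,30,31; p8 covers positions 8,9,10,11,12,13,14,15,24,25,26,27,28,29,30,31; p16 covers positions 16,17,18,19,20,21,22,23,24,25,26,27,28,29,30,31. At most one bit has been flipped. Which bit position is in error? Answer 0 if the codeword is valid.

8

s1: b1⊕b3⊕b5⊕b7⊕b9⊕b11⊕b13⊕b15⊕b17⊕b19⊕b21⊕b23⊕b25⊕b27⊕b29⊕b31 = 0⊕0⊕0⊕1⊕1⊕1⊕0⊕0⊕0⊕0⊕0⊕0⊕0⊕0⊕1⊕0 = 0
s2: b2⊕b3⊕b6⊕b7⊕b10⊕b11⊕b14⊕b15⊕b18⊕b19⊕b22⊕b23⊕b26⊕b27⊕b30⊕b31 = 0⊕0⊕1⊕1⊕1⊕1⊕1⊕0⊕0⊕0⊕0⊕0⊕1⊕0⊕0⊕0 = 0
s4: b4⊕b5⊕b6⊕b7⊕b12⊕b13⊕b14⊕b15⊕b20⊕b21⊕b22⊕b23⊕b28⊕b29⊕b30⊕b31 = 0⊕0⊕1⊕1⊕0⊕0⊕1⊕0⊕0⊕0⊕0⊕0⊕0⊕1⊕0⊕0 = 0
s8: b8⊕b9⊕b10⊕b11⊕b12⊕b13⊕b14⊕b15⊕b24⊕b25⊕b26⊕b27⊕b28⊕b29⊕b30⊕b31 = 0⊕1⊕1⊕1⊕0⊕0⊕1⊕0⊕1⊕0⊕1⊕0⊕0⊕1⊕0⊕0 = 1
s16: b16⊕b17⊕b18⊕b19⊕b20⊕b21⊕b22⊕b23⊕b24⊕b25⊕b26⊕b27⊕b28⊕b29⊕b30⊕b31 = 1⊕0⊕0⊕0⊕0⊕0⊕0⊕0⊕1⊕0⊕1⊕0⊕0⊕1⊕0⊕0 = 0
Syndrome (s16...s1) = 01000 → position 8.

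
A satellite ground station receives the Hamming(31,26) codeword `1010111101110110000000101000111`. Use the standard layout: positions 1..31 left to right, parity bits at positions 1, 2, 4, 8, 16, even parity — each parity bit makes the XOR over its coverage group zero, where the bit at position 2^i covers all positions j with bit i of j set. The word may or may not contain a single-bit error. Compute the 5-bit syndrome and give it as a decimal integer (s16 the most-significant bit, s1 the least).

16

s1: b1⊕b3⊕b5⊕b7⊕b9⊕b11⊕b13⊕b15⊕b17⊕b19⊕b21⊕b23⊕b25⊕b27⊕b29⊕b31 = 1⊕1⊕1⊕1⊕0⊕1⊕0⊕1⊕0⊕0⊕0⊕1⊕1⊕0⊕1⊕1 = 0
s2: b2⊕b3⊕b6⊕b7⊕b10⊕b11⊕b14⊕b15⊕b18⊕b19⊕b22⊕b23⊕b26⊕b27⊕b30⊕b31 = 0⊕1⊕1⊕1⊕1⊕1⊕1⊕1⊕0⊕0⊕0⊕1⊕0⊕0⊕1⊕1 = 0
s4: b4⊕b5⊕b6⊕b7⊕b12⊕b13⊕b14⊕b15⊕b20⊕b21⊕b22⊕b23⊕b28⊕b29⊕b30⊕b31 = 0⊕1⊕1⊕1⊕1⊕0⊕1⊕1⊕0⊕0⊕0⊕1⊕0⊕1⊕1⊕1 = 0
s8: b8⊕b9⊕b10⊕b11⊕b12⊕b13⊕b14⊕b15⊕b24⊕b25⊕b26⊕b27⊕b28⊕b29⊕b30⊕b31 = 1⊕0⊕1⊕1⊕1⊕0⊕1⊕1⊕0⊕1⊕0⊕0⊕0⊕1⊕1⊕1 = 0
s16: b16⊕b17⊕b18⊕b19⊕b20⊕b21⊕b22⊕b23⊕b24⊕b25⊕b26⊕b27⊕b28⊕b29⊕b30⊕b31 = 0⊕0⊕0⊕0⊕0⊕0⊕0⊕1⊕0⊕1⊕0⊕0⊕0⊕1⊕1⊕1 = 1
Syndrome (s16...s1) = 10000 → position 16.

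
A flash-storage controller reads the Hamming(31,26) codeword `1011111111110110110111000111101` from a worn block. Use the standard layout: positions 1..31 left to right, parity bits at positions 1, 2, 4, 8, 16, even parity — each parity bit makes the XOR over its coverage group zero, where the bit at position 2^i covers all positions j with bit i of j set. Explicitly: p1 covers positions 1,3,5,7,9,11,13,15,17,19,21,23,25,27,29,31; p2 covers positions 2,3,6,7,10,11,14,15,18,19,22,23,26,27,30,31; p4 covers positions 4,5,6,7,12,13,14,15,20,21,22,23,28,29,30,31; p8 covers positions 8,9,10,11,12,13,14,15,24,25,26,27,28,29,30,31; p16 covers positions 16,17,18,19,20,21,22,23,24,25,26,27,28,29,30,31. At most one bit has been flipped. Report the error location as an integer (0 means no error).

s1: b1⊕b3⊕b5⊕b7⊕b9⊕b11⊕b13⊕b15⊕b17⊕b19⊕b21⊕b23⊕b25⊕b27⊕b29⊕b31 = 1⊕1⊕1⊕1⊕1⊕1⊕0⊕1⊕1⊕0⊕1⊕0⊕0⊕1⊕1⊕1 = 0
s2: b2⊕b3⊕b6⊕b7⊕b10⊕b11⊕b14⊕b15⊕b18⊕b19⊕b22⊕b23⊕b26⊕b27⊕b30⊕b31 = 0⊕1⊕1⊕1⊕1⊕1⊕1⊕1⊕1⊕0⊕1⊕0⊕1⊕1⊕0⊕1 = 0
s4: b4⊕b5⊕b6⊕b7⊕b12⊕b13⊕b14⊕b15⊕b20⊕b21⊕b22⊕b23⊕b28⊕b29⊕b30⊕b31 = 1⊕1⊕1⊕1⊕1⊕0⊕1⊕1⊕1⊕1⊕1⊕0⊕1⊕1⊕0⊕1 = 1
s8: b8⊕b9⊕b10⊕b11⊕b12⊕b13⊕b14⊕b15⊕b24⊕b25⊕b26⊕b27⊕b28⊕b29⊕b30⊕b31 = 1⊕1⊕1⊕1⊕1⊕0⊕1⊕1⊕0⊕0⊕1⊕1⊕1⊕1⊕0⊕1 = 0
s16: b16⊕b17⊕b18⊕b19⊕b20⊕b21⊕b22⊕b23⊕b24⊕b25⊕b26⊕b27⊕b28⊕b29⊕b30⊕b31 = 0⊕1⊕1⊕0⊕1⊕1⊕1⊕0⊕0⊕0⊕1⊕1⊕1⊕1⊕0⊕1 = 0
Syndrome (s16...s1) = 00100 → position 4.

4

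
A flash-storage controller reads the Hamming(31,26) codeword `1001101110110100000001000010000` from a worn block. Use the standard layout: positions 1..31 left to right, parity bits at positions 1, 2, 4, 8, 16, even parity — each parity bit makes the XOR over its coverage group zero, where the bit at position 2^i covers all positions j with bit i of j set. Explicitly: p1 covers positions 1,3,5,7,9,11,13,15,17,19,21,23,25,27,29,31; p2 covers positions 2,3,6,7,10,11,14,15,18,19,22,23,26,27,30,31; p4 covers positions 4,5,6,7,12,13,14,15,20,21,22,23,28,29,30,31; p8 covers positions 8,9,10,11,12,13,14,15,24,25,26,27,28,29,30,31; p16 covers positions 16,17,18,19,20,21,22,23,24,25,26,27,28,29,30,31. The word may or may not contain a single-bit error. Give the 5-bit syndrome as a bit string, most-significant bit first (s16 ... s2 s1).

s1: b1⊕b3⊕b5⊕b7⊕b9⊕b11⊕b13⊕b15⊕b17⊕b19⊕b21⊕b23⊕b25⊕b27⊕b29⊕b31 = 1⊕0⊕1⊕1⊕1⊕1⊕0⊕0⊕0⊕0⊕0⊕0⊕0⊕1⊕0⊕0 = 0
s2: b2⊕b3⊕b6⊕b7⊕b10⊕b11⊕b14⊕b15⊕b18⊕b19⊕b22⊕b23⊕b26⊕b27⊕b30⊕b31 = 0⊕0⊕0⊕1⊕0⊕1⊕1⊕0⊕0⊕0⊕1⊕0⊕0⊕1⊕0⊕0 = 1
s4: b4⊕b5⊕b6⊕b7⊕b12⊕b13⊕b14⊕b15⊕b20⊕b21⊕b22⊕b23⊕b28⊕b29⊕b30⊕b31 = 1⊕1⊕0⊕1⊕1⊕0⊕1⊕0⊕0⊕0⊕1⊕0⊕0⊕0⊕0⊕0 = 0
s8: b8⊕b9⊕b10⊕b11⊕b12⊕b13⊕b14⊕b15⊕b24⊕b25⊕b26⊕b27⊕b28⊕b29⊕b30⊕b31 = 1⊕1⊕0⊕1⊕1⊕0⊕1⊕0⊕0⊕0⊕0⊕1⊕0⊕0⊕0⊕0 = 0
s16: b16⊕b17⊕b18⊕b19⊕b20⊕b21⊕b22⊕b23⊕b24⊕b25⊕b26⊕b27⊕b28⊕b29⊕b30⊕b31 = 0⊕0⊕0⊕0⊕0⊕0⊕1⊕0⊕0⊕0⊕0⊕1⊕0⊕0⊕0⊕0 = 0
Syndrome (s16...s1) = 00010 → position 2.

00010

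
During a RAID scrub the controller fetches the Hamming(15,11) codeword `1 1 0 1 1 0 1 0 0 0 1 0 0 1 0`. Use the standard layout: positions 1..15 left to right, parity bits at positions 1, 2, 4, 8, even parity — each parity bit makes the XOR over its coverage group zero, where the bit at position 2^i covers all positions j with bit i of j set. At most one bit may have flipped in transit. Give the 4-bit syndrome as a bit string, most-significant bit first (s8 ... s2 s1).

s1: b1⊕b3⊕b5⊕b7⊕b9⊕b11⊕b13⊕b15 = 1⊕0⊕1⊕1⊕0⊕1⊕0⊕0 = 0
s2: b2⊕b3⊕b6⊕b7⊕b10⊕b11⊕b14⊕b15 = 1⊕0⊕0⊕1⊕0⊕1⊕1⊕0 = 0
s4: b4⊕b5⊕b6⊕b7⊕b12⊕b13⊕b14⊕b15 = 1⊕1⊕0⊕1⊕0⊕0⊕1⊕0 = 0
s8: b8⊕b9⊕b10⊕b11⊕b12⊕b13⊕b14⊕b15 = 0⊕0⊕0⊕1⊕0⊕0⊕1⊕0 = 0
Syndrome (s8...s1) = 0000 → position 0 (no error).

0000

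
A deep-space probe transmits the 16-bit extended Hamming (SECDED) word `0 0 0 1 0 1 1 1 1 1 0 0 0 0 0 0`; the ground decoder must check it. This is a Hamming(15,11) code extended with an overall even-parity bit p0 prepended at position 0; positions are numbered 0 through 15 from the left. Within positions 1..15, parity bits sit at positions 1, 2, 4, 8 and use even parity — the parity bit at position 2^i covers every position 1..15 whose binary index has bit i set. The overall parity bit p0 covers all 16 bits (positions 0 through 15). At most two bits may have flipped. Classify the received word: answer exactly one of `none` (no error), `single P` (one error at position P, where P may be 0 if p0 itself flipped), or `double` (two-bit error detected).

s1: b1⊕b3⊕b5⊕b7⊕b9⊕b11⊕b13⊕b15 = 0⊕1⊕1⊕1⊕1⊕0⊕0⊕0 = 0
s2: b2⊕b3⊕b6⊕b7⊕b10⊕b11⊕b14⊕b15 = 0⊕1⊕1⊕1⊕0⊕0⊕0⊕0 = 1
s4: b4⊕b5⊕b6⊕b7⊕b12⊕b13⊕b14⊕b15 = 0⊕1⊕1⊕1⊕0⊕0⊕0⊕0 = 1
s8: b8⊕b9⊕b10⊕b11⊕b12⊕b13⊕b14⊕b15 = 1⊕1⊕0⊕0⊕0⊕0⊕0⊕0 = 0
Syndrome (s8...s1) = 0110 → position 6.
Overall parity (XOR of all 16 bits, including p0): 0⊕0⊕0⊕1⊕0⊕1⊕1⊕1⊕1⊕1⊕0⊕0⊕0⊕0⊕0⊕0 = 0
Overall=0, syndrome position=6 → double-bit error detected (uncorrectable).

double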